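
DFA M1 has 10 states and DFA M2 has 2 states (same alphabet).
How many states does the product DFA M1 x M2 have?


Product construction pairs every M1 state with every M2 state.
10 * 2 = 20

20


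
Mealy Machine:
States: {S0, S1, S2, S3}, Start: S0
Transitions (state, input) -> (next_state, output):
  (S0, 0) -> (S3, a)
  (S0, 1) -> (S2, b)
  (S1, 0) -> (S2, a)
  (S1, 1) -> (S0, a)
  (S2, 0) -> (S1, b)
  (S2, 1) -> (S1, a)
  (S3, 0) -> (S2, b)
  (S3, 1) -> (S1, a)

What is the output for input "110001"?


Step-by-step:
  (S0, 1) -> (S2, b)
  (S2, 1) -> (S1, a)
  (S1, 0) -> (S2, a)
  (S2, 0) -> (S1, b)
  (S1, 0) -> (S2, a)
  (S2, 1) -> (S1, a)

"baabaa"


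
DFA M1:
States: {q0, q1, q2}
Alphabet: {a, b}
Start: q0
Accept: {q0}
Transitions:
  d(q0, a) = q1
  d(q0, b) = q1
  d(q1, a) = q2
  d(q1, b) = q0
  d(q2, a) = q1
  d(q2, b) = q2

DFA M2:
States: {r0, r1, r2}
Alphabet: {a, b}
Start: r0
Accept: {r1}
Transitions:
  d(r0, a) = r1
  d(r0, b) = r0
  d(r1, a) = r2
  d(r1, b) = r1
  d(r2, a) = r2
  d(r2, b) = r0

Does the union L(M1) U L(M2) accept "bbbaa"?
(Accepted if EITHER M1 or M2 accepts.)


M1: final=q1 accepted=False
M2: final=r2 accepted=False

No, union rejects (neither accepts)


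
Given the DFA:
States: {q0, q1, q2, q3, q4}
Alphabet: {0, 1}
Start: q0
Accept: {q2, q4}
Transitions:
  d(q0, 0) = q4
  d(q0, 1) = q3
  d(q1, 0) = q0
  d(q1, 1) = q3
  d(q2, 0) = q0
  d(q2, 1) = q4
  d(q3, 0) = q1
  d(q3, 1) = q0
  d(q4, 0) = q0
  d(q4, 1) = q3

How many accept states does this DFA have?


Accept states listed: {q2, q4}
Counting: q2(1) q4(2)

2


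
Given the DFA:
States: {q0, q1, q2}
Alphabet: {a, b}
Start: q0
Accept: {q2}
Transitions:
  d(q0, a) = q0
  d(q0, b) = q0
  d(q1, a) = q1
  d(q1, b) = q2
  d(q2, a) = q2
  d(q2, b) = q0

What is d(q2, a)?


Looking up transition d(q2, a)

q2


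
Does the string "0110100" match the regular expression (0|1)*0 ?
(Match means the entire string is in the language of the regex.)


|string| = 7; first = '0'; last = '0'

Yes, "0110100" matches (0|1)*0


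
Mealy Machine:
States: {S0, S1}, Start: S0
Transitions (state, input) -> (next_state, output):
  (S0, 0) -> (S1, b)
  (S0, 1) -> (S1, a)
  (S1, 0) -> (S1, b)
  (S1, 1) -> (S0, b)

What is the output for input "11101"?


Step-by-step:
  (S0, 1) -> (S1, a)
  (S1, 1) -> (S0, b)
  (S0, 1) -> (S1, a)
  (S1, 0) -> (S1, b)
  (S1, 1) -> (S0, b)

"ababb"


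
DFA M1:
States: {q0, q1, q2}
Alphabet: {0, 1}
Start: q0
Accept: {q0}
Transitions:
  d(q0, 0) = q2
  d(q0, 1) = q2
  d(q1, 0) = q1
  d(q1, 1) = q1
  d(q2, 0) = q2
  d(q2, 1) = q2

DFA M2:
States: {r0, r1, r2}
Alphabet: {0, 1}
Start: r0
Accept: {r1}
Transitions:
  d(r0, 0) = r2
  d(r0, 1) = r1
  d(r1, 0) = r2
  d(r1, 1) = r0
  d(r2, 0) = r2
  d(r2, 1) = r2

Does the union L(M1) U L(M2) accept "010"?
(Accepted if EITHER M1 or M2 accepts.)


M1: final=q2 accepted=False
M2: final=r2 accepted=False

No, union rejects (neither accepts)


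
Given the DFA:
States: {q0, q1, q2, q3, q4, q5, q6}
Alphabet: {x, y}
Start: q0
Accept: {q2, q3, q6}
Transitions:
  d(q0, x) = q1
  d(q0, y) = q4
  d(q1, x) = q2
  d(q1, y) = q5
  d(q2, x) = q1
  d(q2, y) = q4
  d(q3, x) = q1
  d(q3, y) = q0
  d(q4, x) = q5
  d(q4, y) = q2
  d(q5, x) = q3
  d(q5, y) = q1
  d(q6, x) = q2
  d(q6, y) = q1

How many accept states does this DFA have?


Accept states listed: {q2, q3, q6}
Counting: q2(1) q3(2) q6(3)

3


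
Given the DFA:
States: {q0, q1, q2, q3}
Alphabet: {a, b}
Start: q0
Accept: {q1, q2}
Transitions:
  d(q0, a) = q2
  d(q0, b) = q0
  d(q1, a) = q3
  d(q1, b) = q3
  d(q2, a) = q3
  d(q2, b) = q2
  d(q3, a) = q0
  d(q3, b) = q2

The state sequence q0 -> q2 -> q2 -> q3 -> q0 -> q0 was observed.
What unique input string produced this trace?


Trace back each transition to find the symbol:
  q0 --[a]--> q2
  q2 --[b]--> q2
  q2 --[a]--> q3
  q3 --[a]--> q0
  q0 --[b]--> q0

"abaab"


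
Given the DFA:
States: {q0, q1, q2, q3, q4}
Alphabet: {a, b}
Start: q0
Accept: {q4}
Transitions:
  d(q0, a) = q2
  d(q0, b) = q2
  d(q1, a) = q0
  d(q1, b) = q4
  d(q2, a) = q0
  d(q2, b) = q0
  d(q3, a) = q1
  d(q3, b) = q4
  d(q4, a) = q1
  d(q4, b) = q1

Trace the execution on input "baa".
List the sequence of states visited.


Input: baa
d(q0, b) = q2
d(q2, a) = q0
d(q0, a) = q2


q0 -> q2 -> q0 -> q2


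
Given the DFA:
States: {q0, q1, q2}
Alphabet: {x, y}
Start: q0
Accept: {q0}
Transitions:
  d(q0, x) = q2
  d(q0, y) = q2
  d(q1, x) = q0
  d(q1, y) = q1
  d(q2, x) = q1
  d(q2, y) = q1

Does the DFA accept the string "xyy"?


Trace: q0 -> q2 -> q1 -> q1
Final state: q1
Accept states: {q0}

No, rejected (final state q1 is not an accept state)


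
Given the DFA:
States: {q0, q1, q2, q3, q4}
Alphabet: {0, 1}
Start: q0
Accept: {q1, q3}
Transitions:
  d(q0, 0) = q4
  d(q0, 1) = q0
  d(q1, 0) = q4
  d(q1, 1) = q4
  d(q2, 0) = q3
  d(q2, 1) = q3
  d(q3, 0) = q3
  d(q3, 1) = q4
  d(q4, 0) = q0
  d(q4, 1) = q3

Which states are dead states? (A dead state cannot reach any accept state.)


Forward reachability from each state:
  q0 -> reaches accept state q3 (live)
  q1 -> reaches accept state q1 (live)
  q2 -> reaches accept state q3 (live)
  q3 -> reaches accept state q3 (live)
  q4 -> reaches accept state q3 (live)

None (all states can reach an accept state)


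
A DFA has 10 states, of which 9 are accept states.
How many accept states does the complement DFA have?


Complement swaps accept and non-accept states.
10 - 9 = 1

1


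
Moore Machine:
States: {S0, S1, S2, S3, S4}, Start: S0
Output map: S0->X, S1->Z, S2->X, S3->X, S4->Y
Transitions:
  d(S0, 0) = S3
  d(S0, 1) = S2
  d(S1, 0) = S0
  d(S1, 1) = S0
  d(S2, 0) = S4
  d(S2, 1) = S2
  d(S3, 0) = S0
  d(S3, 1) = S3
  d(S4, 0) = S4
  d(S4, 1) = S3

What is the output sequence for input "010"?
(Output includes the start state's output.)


Start: S0 (output X)
  --0--> S3 (output X)
  --1--> S3 (output X)
  --0--> S0 (output X)

"XXXX"


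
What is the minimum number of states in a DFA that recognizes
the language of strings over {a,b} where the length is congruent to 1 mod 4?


States track (length) mod 4.
Need 4 states: one per remainder 0..3; accept = remainder 1.

4


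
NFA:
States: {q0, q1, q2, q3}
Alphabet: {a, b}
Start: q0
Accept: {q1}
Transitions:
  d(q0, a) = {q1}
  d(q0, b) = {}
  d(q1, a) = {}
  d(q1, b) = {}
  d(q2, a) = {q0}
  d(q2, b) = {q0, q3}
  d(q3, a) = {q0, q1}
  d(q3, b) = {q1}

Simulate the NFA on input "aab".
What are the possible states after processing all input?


Start: {q0}
  --a--> {q1}
  --a--> {}
  --b--> {}

{} (empty set, no valid transitions)


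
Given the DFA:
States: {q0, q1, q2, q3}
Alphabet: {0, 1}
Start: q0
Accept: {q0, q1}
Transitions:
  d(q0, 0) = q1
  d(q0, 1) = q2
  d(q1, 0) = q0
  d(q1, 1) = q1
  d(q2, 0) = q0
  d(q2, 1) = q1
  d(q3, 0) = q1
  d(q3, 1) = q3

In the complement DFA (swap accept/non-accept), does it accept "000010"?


Trace: q0 -> q1 -> q0 -> q1 -> q0 -> q2 -> q0
Final: q0
Original accept: {q0, q1}
Complement: q0 is in original accept

No, complement rejects (original accepts)


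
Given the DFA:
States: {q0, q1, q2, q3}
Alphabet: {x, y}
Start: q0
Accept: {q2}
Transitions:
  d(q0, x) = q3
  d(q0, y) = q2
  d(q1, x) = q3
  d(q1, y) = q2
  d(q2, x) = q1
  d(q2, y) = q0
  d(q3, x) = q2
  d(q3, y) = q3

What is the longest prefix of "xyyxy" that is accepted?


Run the DFA, marking each prefix where the state is accepting:
  "" -> q0 [reject]
  "x" -> q3 [reject]
  "xy" -> q3 [reject]
  "xyy" -> q3 [reject]
  "xyyx" -> q2 [accept]
  "xyyxy" -> q0 [reject]

"xyyx"


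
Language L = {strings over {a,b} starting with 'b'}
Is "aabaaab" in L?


first symbol = 'a'

No, "aabaaab" is not in L


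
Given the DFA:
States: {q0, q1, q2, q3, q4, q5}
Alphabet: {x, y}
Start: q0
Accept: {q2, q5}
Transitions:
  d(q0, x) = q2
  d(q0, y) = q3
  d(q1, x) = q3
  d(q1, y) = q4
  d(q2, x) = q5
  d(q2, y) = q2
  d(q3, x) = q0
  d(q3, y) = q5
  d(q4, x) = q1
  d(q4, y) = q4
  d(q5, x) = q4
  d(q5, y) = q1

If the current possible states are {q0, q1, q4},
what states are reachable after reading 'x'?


Apply transition on 'x' from each current state:
  d(q0, x) = q2
  d(q1, x) = q3
  d(q4, x) = q1

{q1, q2, q3}


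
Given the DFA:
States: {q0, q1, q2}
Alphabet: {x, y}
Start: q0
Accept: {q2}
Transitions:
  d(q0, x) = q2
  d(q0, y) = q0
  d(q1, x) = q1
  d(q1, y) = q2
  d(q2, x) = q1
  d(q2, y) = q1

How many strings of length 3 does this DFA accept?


Enumerating all length-3 strings:
  "xxx" -> q1 [reject]
  "xxy" -> q2 [accept]
  "xyx" -> q1 [reject]
  "xyy" -> q2 [accept]
  "yxx" -> q1 [reject]
  "yxy" -> q1 [reject]
  "yyx" -> q2 [accept]
  "yyy" -> q0 [reject]

3 out of 8


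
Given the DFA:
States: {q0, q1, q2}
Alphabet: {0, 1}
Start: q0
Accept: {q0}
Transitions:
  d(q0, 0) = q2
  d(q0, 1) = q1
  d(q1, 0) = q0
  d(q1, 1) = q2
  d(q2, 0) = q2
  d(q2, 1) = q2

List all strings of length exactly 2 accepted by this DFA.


All strings of length 2: 4 total
Accepted: 1

"10"


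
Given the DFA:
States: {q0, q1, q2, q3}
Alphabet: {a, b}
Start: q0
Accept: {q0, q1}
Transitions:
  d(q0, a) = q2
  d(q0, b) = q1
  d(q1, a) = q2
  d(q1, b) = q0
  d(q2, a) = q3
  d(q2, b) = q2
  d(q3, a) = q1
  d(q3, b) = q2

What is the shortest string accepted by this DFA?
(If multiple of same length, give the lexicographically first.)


BFS by string length (lex-first path to each state shown):
  len 0: q0<-""
Found accept state at length 0.

"" (empty string)


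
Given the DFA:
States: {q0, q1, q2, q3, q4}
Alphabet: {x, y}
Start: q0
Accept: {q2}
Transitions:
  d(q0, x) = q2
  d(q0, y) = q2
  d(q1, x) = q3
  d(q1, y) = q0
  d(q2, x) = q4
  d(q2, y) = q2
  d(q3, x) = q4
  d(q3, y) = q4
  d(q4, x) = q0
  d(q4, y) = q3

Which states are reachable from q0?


BFS from q0:
  layer 0: {q0}
  layer 1: {q2}
  layer 2: {q4}
  layer 3: {q3}

{q0, q2, q3, q4}


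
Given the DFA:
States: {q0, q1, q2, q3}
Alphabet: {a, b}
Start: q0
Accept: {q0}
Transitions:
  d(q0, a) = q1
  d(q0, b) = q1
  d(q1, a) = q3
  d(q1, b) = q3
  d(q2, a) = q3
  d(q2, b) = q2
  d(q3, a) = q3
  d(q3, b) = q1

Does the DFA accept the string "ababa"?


Trace: q0 -> q1 -> q3 -> q3 -> q1 -> q3
Final state: q3
Accept states: {q0}

No, rejected (final state q3 is not an accept state)


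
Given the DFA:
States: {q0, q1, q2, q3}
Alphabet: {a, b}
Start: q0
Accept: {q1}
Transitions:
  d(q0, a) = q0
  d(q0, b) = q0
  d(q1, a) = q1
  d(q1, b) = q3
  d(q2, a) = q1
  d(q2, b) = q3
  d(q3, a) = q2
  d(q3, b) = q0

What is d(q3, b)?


Looking up transition d(q3, b)

q0


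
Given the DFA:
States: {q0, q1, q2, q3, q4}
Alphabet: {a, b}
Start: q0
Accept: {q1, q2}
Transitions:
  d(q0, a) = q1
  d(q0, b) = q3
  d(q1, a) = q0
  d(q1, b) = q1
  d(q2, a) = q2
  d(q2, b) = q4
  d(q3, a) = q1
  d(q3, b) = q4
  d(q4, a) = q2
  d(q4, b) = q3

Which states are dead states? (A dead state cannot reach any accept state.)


Forward reachability from each state:
  q0 -> reaches accept state q1 (live)
  q1 -> reaches accept state q1 (live)
  q2 -> reaches accept state q1 (live)
  q3 -> reaches accept state q1 (live)
  q4 -> reaches accept state q1 (live)

None (all states can reach an accept state)


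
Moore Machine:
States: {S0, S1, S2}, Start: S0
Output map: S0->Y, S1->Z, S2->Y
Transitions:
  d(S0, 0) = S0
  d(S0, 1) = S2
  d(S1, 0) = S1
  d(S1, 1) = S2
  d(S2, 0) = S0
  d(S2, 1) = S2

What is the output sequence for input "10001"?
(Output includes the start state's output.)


Start: S0 (output Y)
  --1--> S2 (output Y)
  --0--> S0 (output Y)
  --0--> S0 (output Y)
  --0--> S0 (output Y)
  --1--> S2 (output Y)

"YYYYYY"


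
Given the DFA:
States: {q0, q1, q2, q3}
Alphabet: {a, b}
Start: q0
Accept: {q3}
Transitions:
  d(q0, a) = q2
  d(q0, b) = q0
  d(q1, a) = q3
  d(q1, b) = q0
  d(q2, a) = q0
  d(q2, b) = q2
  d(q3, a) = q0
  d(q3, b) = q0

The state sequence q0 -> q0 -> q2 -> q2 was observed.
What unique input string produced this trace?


Trace back each transition to find the symbol:
  q0 --[b]--> q0
  q0 --[a]--> q2
  q2 --[b]--> q2

"bab"


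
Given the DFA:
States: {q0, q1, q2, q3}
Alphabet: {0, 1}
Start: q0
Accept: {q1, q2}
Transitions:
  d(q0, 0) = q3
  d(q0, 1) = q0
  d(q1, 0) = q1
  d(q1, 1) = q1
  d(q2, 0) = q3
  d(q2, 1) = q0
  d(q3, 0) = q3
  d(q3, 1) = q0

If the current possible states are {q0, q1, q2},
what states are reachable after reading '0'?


Apply transition on '0' from each current state:
  d(q0, 0) = q3
  d(q1, 0) = q1
  d(q2, 0) = q3

{q1, q3}


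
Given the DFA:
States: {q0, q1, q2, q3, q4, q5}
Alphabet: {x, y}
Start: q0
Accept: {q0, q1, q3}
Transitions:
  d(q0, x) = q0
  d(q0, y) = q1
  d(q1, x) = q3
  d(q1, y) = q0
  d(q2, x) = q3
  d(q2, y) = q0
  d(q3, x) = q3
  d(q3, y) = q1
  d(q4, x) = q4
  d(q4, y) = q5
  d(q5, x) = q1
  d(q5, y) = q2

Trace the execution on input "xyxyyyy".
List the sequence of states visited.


Input: xyxyyyy
d(q0, x) = q0
d(q0, y) = q1
d(q1, x) = q3
d(q3, y) = q1
d(q1, y) = q0
d(q0, y) = q1
d(q1, y) = q0


q0 -> q0 -> q1 -> q3 -> q1 -> q0 -> q1 -> q0


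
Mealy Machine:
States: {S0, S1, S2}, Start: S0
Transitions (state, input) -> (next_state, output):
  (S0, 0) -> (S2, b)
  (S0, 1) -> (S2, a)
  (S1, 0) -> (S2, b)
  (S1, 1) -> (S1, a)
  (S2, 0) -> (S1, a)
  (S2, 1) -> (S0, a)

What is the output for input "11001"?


Step-by-step:
  (S0, 1) -> (S2, a)
  (S2, 1) -> (S0, a)
  (S0, 0) -> (S2, b)
  (S2, 0) -> (S1, a)
  (S1, 1) -> (S1, a)

"aabaa"


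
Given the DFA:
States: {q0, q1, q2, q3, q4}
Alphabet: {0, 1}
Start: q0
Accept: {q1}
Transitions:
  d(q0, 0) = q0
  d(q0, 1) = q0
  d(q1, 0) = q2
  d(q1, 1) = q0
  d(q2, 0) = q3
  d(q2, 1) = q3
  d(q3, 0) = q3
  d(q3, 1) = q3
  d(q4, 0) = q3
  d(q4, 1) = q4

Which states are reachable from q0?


BFS from q0:
  layer 0: {q0}

{q0}


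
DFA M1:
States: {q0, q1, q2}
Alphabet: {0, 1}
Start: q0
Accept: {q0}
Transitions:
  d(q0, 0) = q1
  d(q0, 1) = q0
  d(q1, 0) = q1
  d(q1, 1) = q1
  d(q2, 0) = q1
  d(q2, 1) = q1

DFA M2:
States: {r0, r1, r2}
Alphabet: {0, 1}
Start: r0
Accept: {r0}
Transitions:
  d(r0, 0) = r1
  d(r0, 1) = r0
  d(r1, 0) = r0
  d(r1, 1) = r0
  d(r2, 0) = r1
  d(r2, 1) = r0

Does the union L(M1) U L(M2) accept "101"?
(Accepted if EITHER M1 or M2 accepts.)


M1: final=q1 accepted=False
M2: final=r0 accepted=True

Yes, union accepts


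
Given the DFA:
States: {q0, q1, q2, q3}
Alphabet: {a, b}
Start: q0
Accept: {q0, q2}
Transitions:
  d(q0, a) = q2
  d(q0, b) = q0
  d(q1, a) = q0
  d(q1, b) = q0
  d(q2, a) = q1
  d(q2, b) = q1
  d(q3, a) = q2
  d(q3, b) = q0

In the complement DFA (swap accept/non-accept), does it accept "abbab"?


Trace: q0 -> q2 -> q1 -> q0 -> q2 -> q1
Final: q1
Original accept: {q0, q2}
Complement: q1 is not in original accept

Yes, complement accepts (original rejects)


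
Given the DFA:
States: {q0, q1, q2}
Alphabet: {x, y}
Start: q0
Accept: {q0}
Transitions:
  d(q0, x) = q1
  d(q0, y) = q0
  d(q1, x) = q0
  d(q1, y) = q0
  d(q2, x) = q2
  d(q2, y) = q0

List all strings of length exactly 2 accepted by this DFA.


All strings of length 2: 4 total
Accepted: 3

"xx", "xy", "yy"


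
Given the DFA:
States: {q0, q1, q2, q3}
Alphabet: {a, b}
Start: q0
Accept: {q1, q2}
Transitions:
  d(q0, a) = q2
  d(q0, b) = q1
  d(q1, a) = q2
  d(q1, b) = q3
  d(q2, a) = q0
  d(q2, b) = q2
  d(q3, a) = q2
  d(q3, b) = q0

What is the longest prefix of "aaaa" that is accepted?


Run the DFA, marking each prefix where the state is accepting:
  "" -> q0 [reject]
  "a" -> q2 [accept]
  "aa" -> q0 [reject]
  "aaa" -> q2 [accept]
  "aaaa" -> q0 [reject]

"aaa"


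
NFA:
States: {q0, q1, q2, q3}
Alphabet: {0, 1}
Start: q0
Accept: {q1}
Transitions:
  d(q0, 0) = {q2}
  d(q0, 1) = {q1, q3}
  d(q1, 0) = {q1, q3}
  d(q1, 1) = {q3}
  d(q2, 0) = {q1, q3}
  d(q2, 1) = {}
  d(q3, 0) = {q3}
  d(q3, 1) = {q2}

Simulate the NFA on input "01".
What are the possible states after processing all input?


Start: {q0}
  --0--> {q2}
  --1--> {}

{} (empty set, no valid transitions)


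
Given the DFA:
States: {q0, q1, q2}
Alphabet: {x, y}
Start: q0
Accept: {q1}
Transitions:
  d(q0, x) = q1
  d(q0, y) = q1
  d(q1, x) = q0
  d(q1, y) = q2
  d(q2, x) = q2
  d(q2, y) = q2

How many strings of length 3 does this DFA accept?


Enumerating all length-3 strings:
  "xxx" -> q1 [accept]
  "xxy" -> q1 [accept]
  "xyx" -> q2 [reject]
  "xyy" -> q2 [reject]
  "yxx" -> q1 [accept]
  "yxy" -> q1 [accept]
  "yyx" -> q2 [reject]
  "yyy" -> q2 [reject]

4 out of 8


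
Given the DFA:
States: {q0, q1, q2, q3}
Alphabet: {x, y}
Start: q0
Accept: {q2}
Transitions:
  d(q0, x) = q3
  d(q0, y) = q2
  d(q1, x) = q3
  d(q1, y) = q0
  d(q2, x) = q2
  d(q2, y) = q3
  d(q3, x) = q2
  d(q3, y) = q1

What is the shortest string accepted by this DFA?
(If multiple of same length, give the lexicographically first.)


BFS by string length (lex-first path to each state shown):
  len 0: q0<-""
  len 1: q2<-"y", q3<-"x"
Found accept state at length 1.

"y"


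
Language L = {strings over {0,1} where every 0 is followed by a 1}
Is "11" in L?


'00' present: False; ends with '0': False

Yes, "11" is in L


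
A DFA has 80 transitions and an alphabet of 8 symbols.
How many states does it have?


Each state has exactly one transition per symbol.
states = transitions / |alphabet| = 80 / 8 = 10

10


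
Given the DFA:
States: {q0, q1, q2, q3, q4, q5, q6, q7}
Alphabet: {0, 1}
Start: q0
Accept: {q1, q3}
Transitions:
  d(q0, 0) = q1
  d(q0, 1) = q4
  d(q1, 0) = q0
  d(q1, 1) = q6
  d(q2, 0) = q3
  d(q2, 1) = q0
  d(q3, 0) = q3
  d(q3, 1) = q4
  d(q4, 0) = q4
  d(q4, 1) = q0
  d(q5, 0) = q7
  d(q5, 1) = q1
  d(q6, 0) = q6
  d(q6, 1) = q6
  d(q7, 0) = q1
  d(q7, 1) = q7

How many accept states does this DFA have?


Accept states listed: {q1, q3}
Counting: q1(1) q3(2)

2


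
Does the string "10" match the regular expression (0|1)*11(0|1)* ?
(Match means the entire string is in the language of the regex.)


|string| = 2; first = '1'; last = '0'

No, "10" does not match (0|1)*11(0|1)*


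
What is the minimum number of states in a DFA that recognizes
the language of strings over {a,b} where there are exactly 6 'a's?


States: count = 0, 1, ..., 6 (that's 7 states), plus a dead state for count > 6.
Total: 7 + 1 = 8. Accept = count-6 state.

8


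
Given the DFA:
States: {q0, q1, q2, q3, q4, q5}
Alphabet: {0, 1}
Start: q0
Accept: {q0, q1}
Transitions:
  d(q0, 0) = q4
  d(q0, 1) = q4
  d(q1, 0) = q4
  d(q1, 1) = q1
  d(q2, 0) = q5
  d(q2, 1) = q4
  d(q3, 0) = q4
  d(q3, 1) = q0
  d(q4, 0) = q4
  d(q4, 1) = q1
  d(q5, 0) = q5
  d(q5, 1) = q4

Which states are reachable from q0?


BFS from q0:
  layer 0: {q0}
  layer 1: {q4}
  layer 2: {q1}

{q0, q1, q4}


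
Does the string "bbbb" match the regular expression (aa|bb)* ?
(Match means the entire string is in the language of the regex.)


|string| = 4; first = 'b'; last = 'b'

Yes, "bbbb" matches (aa|bb)*


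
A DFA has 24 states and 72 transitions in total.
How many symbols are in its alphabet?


Each state has exactly one transition per symbol.
|alphabet| = transitions / states = 72 / 24 = 3

3


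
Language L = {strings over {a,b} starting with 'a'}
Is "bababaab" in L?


first symbol = 'b'

No, "bababaab" is not in L


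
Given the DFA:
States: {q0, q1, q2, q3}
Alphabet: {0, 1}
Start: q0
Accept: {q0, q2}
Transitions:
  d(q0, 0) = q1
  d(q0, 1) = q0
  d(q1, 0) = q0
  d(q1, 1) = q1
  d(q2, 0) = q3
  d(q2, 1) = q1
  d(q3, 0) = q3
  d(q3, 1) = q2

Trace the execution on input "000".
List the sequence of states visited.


Input: 000
d(q0, 0) = q1
d(q1, 0) = q0
d(q0, 0) = q1


q0 -> q1 -> q0 -> q1


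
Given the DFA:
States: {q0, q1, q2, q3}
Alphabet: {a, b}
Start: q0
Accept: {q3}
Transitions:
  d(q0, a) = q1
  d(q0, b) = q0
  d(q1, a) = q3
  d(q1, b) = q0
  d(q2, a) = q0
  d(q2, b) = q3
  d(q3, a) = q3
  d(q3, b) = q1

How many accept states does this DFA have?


Accept states listed: {q3}
Counting: q3(1)

1


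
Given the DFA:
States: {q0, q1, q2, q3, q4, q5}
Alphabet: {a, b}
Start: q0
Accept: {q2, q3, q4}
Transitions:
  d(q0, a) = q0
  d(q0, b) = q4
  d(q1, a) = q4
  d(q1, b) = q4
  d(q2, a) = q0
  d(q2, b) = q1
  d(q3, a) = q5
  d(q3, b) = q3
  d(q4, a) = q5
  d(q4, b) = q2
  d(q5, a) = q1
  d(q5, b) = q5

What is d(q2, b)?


Looking up transition d(q2, b)

q1


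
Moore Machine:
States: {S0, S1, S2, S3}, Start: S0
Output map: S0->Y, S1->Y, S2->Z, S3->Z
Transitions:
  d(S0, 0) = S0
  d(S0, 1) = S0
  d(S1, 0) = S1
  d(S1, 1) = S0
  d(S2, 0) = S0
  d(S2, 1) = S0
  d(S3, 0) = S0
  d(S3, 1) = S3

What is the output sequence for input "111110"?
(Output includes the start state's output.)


Start: S0 (output Y)
  --1--> S0 (output Y)
  --1--> S0 (output Y)
  --1--> S0 (output Y)
  --1--> S0 (output Y)
  --1--> S0 (output Y)
  --0--> S0 (output Y)

"YYYYYYY"


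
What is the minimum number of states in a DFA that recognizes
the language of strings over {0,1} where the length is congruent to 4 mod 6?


States track (length) mod 6.
Need 6 states: one per remainder 0..5; accept = remainder 4.

6


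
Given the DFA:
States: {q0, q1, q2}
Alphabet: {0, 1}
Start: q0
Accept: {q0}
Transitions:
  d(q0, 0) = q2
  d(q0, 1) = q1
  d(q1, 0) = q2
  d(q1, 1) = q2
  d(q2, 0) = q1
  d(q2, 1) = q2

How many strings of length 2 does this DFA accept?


Enumerating all length-2 strings:
  "00" -> q1 [reject]
  "01" -> q2 [reject]
  "10" -> q2 [reject]
  "11" -> q2 [reject]

0 out of 4


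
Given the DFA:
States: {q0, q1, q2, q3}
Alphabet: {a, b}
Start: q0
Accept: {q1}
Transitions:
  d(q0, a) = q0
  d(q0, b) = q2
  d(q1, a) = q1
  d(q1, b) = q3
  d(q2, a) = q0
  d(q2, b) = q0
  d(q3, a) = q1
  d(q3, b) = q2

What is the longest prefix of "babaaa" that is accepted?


Run the DFA, marking each prefix where the state is accepting:
  "" -> q0 [reject]
  "b" -> q2 [reject]
  "ba" -> q0 [reject]
  "bab" -> q2 [reject]
  "baba" -> q0 [reject]
  "babaa" -> q0 [reject]
  "babaaa" -> q0 [reject]

No prefix is accepted


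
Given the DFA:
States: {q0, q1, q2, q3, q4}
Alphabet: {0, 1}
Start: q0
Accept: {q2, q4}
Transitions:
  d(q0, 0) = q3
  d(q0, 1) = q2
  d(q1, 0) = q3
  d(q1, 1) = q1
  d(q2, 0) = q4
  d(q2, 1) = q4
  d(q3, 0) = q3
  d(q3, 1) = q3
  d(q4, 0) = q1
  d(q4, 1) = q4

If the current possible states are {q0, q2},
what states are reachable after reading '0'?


Apply transition on '0' from each current state:
  d(q0, 0) = q3
  d(q2, 0) = q4

{q3, q4}


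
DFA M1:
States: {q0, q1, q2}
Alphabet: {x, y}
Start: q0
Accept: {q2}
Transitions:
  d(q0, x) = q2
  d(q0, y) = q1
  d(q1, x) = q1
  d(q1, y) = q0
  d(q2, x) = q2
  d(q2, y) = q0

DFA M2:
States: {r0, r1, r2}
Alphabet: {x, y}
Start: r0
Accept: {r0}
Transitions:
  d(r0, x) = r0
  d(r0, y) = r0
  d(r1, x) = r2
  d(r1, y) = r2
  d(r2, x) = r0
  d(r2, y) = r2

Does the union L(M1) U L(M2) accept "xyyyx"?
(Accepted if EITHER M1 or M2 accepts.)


M1: final=q2 accepted=True
M2: final=r0 accepted=True

Yes, union accepts


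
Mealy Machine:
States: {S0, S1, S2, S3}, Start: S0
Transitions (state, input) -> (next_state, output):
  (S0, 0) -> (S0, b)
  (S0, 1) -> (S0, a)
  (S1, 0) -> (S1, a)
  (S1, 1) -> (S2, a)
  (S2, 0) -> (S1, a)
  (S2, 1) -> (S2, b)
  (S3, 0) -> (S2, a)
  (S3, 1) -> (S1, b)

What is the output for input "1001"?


Step-by-step:
  (S0, 1) -> (S0, a)
  (S0, 0) -> (S0, b)
  (S0, 0) -> (S0, b)
  (S0, 1) -> (S0, a)

"abba"


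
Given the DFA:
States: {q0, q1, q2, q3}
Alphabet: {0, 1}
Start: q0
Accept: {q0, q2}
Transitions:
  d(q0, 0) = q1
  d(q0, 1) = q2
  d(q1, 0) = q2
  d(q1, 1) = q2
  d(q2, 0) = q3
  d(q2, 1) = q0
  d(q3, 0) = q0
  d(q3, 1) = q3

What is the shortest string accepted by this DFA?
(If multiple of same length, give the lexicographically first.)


BFS by string length (lex-first path to each state shown):
  len 0: q0<-""
Found accept state at length 0.

"" (empty string)


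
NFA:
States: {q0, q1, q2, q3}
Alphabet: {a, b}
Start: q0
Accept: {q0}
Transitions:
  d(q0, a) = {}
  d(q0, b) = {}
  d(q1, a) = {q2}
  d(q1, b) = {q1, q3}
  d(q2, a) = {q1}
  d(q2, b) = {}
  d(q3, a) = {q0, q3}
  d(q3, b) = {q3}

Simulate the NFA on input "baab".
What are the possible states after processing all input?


Start: {q0}
  --b--> {}
  --a--> {}
  --a--> {}
  --b--> {}

{} (empty set, no valid transitions)


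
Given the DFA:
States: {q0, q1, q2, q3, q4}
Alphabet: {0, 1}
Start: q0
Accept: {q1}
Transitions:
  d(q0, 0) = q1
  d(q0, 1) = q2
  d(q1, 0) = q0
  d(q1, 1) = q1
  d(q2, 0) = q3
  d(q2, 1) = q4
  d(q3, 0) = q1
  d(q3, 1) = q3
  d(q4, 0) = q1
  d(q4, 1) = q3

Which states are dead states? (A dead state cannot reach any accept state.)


Forward reachability from each state:
  q0 -> reaches accept state q1 (live)
  q1 -> reaches accept state q1 (live)
  q2 -> reaches accept state q1 (live)
  q3 -> reaches accept state q1 (live)
  q4 -> reaches accept state q1 (live)

None (all states can reach an accept state)


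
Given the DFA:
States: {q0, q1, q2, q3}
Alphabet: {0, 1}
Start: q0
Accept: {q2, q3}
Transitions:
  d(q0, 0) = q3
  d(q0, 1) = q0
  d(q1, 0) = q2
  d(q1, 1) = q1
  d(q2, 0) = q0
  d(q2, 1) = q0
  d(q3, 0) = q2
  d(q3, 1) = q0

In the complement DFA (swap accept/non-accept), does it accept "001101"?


Trace: q0 -> q3 -> q2 -> q0 -> q0 -> q3 -> q0
Final: q0
Original accept: {q2, q3}
Complement: q0 is not in original accept

Yes, complement accepts (original rejects)


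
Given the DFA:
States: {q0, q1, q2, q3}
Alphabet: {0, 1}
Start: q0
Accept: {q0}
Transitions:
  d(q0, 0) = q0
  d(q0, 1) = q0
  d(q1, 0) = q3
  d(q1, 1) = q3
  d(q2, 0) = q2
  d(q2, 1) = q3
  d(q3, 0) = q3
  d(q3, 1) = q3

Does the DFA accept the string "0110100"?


Trace: q0 -> q0 -> q0 -> q0 -> q0 -> q0 -> q0 -> q0
Final state: q0
Accept states: {q0}

Yes, accepted (final state q0 is an accept state)


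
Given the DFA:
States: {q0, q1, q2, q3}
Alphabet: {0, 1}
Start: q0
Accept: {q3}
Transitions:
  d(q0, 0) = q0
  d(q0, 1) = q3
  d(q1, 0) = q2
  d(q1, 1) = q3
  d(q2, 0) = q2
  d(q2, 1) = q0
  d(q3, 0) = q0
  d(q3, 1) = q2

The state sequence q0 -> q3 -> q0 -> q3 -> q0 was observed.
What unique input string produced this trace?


Trace back each transition to find the symbol:
  q0 --[1]--> q3
  q3 --[0]--> q0
  q0 --[1]--> q3
  q3 --[0]--> q0

"1010"


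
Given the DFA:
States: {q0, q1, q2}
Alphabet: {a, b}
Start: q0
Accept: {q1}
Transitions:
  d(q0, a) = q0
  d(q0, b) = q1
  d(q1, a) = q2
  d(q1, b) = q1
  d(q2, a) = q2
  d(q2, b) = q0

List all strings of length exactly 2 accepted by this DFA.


All strings of length 2: 4 total
Accepted: 2

"ab", "bb"


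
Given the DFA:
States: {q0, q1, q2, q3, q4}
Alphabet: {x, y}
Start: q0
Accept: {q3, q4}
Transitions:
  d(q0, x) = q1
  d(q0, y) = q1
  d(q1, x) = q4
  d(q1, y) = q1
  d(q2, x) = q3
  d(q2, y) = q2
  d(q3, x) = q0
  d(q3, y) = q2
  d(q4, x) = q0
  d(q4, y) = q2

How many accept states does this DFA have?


Accept states listed: {q3, q4}
Counting: q3(1) q4(2)

2


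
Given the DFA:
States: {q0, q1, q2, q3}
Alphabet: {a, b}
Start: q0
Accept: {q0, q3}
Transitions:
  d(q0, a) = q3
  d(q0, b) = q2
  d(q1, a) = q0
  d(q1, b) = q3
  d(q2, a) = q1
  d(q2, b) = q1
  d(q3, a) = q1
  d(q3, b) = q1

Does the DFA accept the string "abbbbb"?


Trace: q0 -> q3 -> q1 -> q3 -> q1 -> q3 -> q1
Final state: q1
Accept states: {q0, q3}

No, rejected (final state q1 is not an accept state)


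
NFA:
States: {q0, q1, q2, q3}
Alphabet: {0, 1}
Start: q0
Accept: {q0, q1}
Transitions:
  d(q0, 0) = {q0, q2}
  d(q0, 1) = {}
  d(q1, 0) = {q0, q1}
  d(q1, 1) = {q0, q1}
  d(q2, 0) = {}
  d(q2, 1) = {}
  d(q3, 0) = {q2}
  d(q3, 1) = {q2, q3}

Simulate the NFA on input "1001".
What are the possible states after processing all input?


Start: {q0}
  --1--> {}
  --0--> {}
  --0--> {}
  --1--> {}

{} (empty set, no valid transitions)


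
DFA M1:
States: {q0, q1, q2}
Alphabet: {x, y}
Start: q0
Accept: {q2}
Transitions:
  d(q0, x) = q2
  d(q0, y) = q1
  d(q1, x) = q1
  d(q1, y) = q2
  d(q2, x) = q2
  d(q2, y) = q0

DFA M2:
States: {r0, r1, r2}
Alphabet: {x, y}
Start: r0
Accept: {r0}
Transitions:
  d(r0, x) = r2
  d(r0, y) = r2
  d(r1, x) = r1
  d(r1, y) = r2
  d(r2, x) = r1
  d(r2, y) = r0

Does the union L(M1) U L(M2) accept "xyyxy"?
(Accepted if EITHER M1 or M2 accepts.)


M1: final=q2 accepted=True
M2: final=r2 accepted=False

Yes, union accepts


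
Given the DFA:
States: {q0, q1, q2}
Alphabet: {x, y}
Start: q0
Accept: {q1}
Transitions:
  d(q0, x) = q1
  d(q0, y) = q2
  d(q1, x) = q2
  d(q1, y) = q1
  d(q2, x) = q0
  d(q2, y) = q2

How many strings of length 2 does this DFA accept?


Enumerating all length-2 strings:
  "xx" -> q2 [reject]
  "xy" -> q1 [accept]
  "yx" -> q0 [reject]
  "yy" -> q2 [reject]

1 out of 4


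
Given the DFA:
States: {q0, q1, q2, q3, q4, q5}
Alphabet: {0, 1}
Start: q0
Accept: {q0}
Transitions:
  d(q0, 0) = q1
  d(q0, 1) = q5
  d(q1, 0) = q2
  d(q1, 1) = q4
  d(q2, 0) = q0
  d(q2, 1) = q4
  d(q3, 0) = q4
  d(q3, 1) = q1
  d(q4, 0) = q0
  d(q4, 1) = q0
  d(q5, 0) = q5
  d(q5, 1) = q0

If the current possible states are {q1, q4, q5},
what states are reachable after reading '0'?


Apply transition on '0' from each current state:
  d(q1, 0) = q2
  d(q4, 0) = q0
  d(q5, 0) = q5

{q0, q2, q5}


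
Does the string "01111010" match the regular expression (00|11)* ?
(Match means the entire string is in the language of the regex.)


|string| = 8; first = '0'; last = '0'

No, "01111010" does not match (00|11)*


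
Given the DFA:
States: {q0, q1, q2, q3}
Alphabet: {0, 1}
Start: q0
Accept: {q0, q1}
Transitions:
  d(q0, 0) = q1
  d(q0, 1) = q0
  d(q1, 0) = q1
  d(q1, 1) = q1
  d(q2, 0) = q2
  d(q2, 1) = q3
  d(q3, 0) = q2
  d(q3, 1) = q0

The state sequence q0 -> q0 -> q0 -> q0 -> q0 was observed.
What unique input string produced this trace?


Trace back each transition to find the symbol:
  q0 --[1]--> q0
  q0 --[1]--> q0
  q0 --[1]--> q0
  q0 --[1]--> q0

"1111"


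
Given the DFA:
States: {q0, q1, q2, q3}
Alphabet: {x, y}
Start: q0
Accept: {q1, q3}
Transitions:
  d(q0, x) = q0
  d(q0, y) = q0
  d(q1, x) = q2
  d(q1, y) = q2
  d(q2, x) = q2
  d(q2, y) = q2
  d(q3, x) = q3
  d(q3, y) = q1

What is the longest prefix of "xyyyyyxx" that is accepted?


Run the DFA, marking each prefix where the state is accepting:
  "" -> q0 [reject]
  "x" -> q0 [reject]
  "xy" -> q0 [reject]
  "xyy" -> q0 [reject]
  "xyyy" -> q0 [reject]
  "xyyyy" -> q0 [reject]
  "xyyyyy" -> q0 [reject]
  "xyyyyyx" -> q0 [reject]
  "xyyyyyxx" -> q0 [reject]

No prefix is accepted


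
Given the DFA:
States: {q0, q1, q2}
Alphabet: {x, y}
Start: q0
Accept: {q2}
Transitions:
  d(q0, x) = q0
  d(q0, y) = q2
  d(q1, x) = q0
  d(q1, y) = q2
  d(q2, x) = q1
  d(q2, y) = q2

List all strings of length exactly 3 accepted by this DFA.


All strings of length 3: 8 total
Accepted: 4

"xxy", "xyy", "yxy", "yyy"


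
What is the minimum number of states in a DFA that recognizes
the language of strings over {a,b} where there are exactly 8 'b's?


States: count = 0, 1, ..., 8 (that's 9 states), plus a dead state for count > 8.
Total: 9 + 1 = 10. Accept = count-8 state.

10


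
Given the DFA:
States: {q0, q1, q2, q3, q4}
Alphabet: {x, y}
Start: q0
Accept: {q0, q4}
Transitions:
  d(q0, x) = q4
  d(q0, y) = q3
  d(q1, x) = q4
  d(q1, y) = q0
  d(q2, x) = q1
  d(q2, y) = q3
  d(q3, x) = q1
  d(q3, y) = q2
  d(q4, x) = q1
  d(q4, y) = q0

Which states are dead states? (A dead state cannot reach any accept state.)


Forward reachability from each state:
  q0 -> reaches accept state q0 (live)
  q1 -> reaches accept state q0 (live)
  q2 -> reaches accept state q0 (live)
  q3 -> reaches accept state q0 (live)
  q4 -> reaches accept state q0 (live)

None (all states can reach an accept state)


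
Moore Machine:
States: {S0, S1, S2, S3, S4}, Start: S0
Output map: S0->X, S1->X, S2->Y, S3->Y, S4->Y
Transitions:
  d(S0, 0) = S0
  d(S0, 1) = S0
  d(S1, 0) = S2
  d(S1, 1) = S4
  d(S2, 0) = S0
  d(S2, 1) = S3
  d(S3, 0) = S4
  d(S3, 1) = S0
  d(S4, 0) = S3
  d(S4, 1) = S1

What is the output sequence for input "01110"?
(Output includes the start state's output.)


Start: S0 (output X)
  --0--> S0 (output X)
  --1--> S0 (output X)
  --1--> S0 (output X)
  --1--> S0 (output X)
  --0--> S0 (output X)

"XXXXXX"


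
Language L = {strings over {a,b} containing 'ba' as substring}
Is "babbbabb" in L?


'ba' occurs at index 0

Yes, "babbbabb" is in L


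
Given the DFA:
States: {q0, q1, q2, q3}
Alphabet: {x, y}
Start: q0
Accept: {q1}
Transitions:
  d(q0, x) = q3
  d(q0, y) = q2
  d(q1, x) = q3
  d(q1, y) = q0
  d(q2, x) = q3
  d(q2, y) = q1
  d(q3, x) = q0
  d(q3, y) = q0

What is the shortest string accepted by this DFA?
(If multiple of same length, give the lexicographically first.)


BFS by string length (lex-first path to each state shown):
  len 0: q0<-""
  len 1: q2<-"y", q3<-"x"
  len 2: q0<-"xx", q1<-"yy", q3<-"yx"
Found accept state at length 2.

"yy"


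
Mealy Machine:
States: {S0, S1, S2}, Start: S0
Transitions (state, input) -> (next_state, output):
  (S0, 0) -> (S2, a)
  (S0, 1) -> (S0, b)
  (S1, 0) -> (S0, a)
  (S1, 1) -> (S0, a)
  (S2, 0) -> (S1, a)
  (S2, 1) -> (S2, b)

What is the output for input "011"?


Step-by-step:
  (S0, 0) -> (S2, a)
  (S2, 1) -> (S2, b)
  (S2, 1) -> (S2, b)

"abb"


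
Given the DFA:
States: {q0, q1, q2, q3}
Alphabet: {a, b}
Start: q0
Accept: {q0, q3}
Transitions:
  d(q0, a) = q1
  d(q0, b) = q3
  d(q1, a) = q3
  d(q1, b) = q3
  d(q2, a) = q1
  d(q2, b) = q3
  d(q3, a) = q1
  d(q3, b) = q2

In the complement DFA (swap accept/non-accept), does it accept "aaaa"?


Trace: q0 -> q1 -> q3 -> q1 -> q3
Final: q3
Original accept: {q0, q3}
Complement: q3 is in original accept

No, complement rejects (original accepts)


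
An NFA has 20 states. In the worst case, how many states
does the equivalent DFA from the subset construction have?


Subset construction: one DFA state per subset of NFA states.
2^20 = 1048576

1048576


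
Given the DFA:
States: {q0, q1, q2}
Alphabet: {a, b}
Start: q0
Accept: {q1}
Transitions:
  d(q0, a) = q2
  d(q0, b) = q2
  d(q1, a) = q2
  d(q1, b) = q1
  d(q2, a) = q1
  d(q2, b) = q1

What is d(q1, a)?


Looking up transition d(q1, a)

q2


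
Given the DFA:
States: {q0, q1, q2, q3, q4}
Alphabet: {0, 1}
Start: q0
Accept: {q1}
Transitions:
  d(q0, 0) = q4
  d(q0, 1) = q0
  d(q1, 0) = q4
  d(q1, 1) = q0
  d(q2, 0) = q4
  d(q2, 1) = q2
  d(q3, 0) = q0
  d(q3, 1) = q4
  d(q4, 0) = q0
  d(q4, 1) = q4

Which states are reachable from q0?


BFS from q0:
  layer 0: {q0}
  layer 1: {q4}

{q0, q4}


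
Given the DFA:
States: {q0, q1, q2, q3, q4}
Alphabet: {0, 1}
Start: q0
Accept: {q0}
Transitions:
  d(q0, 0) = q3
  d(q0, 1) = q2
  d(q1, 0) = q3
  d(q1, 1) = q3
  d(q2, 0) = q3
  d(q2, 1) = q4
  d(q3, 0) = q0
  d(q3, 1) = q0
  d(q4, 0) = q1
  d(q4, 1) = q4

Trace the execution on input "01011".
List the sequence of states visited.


Input: 01011
d(q0, 0) = q3
d(q3, 1) = q0
d(q0, 0) = q3
d(q3, 1) = q0
d(q0, 1) = q2


q0 -> q3 -> q0 -> q3 -> q0 -> q2


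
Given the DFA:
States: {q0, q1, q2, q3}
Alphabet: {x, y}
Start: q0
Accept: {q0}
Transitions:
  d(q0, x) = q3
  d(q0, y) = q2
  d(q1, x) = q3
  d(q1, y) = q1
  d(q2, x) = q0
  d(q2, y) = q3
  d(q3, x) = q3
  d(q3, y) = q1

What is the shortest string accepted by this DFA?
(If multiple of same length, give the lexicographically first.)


BFS by string length (lex-first path to each state shown):
  len 0: q0<-""
Found accept state at length 0.

"" (empty string)


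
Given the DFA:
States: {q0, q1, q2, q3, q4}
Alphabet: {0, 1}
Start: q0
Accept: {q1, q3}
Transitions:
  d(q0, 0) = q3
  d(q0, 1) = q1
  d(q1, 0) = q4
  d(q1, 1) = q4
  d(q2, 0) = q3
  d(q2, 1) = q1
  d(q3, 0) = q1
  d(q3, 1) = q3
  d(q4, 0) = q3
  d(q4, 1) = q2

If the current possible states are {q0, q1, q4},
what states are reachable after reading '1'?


Apply transition on '1' from each current state:
  d(q0, 1) = q1
  d(q1, 1) = q4
  d(q4, 1) = q2

{q1, q2, q4}


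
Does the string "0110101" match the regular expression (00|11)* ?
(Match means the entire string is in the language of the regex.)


|string| = 7; first = '0'; last = '1'

No, "0110101" does not match (00|11)*


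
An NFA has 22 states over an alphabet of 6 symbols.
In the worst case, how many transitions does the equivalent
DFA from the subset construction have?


Subset construction: one DFA state per subset of NFA states = 2^22 = 4194304 states.
Each DFA state has 6 outgoing transitions: 4194304 * 6 = 25165824

25165824


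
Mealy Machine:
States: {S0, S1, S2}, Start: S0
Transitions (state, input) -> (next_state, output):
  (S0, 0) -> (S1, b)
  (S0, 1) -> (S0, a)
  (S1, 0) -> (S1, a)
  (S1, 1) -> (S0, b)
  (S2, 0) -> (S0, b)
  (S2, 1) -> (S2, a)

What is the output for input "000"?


Step-by-step:
  (S0, 0) -> (S1, b)
  (S1, 0) -> (S1, a)
  (S1, 0) -> (S1, a)

"baa"


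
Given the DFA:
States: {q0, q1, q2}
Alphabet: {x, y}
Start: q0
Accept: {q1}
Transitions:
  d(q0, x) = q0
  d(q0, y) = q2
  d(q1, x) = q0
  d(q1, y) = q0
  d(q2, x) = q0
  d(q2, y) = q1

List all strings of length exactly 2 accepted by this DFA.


All strings of length 2: 4 total
Accepted: 1

"yy"


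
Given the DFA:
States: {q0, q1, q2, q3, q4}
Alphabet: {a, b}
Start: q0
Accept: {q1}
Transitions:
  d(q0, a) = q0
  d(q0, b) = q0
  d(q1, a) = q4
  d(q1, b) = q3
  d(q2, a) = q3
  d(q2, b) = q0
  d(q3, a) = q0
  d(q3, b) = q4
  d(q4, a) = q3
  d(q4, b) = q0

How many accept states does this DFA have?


Accept states listed: {q1}
Counting: q1(1)

1


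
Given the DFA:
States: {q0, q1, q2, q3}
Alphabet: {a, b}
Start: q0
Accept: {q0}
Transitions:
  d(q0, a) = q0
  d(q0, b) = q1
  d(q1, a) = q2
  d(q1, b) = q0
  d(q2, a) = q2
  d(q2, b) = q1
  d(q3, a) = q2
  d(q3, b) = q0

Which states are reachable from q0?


BFS from q0:
  layer 0: {q0}
  layer 1: {q1}
  layer 2: {q2}

{q0, q1, q2}


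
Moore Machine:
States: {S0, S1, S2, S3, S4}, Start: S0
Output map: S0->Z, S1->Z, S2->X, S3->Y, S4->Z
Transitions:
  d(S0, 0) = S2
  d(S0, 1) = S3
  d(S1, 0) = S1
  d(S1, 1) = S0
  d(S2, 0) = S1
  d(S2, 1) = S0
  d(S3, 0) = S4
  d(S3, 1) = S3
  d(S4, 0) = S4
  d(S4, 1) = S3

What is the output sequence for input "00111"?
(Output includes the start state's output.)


Start: S0 (output Z)
  --0--> S2 (output X)
  --0--> S1 (output Z)
  --1--> S0 (output Z)
  --1--> S3 (output Y)
  --1--> S3 (output Y)

"ZXZZYY"


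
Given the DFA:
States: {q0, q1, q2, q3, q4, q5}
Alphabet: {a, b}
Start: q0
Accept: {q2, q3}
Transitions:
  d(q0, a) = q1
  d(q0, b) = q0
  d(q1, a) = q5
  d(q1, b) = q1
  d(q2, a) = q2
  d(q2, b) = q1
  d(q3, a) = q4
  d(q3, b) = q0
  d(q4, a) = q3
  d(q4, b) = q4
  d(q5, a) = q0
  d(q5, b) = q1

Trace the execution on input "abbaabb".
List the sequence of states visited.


Input: abbaabb
d(q0, a) = q1
d(q1, b) = q1
d(q1, b) = q1
d(q1, a) = q5
d(q5, a) = q0
d(q0, b) = q0
d(q0, b) = q0


q0 -> q1 -> q1 -> q1 -> q5 -> q0 -> q0 -> q0


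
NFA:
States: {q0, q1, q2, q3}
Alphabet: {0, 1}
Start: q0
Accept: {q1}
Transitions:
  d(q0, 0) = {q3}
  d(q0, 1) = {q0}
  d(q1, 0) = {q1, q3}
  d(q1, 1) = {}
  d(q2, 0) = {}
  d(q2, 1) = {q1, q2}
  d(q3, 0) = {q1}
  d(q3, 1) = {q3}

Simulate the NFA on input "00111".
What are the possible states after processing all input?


Start: {q0}
  --0--> {q3}
  --0--> {q1}
  --1--> {}
  --1--> {}
  --1--> {}

{} (empty set, no valid transitions)


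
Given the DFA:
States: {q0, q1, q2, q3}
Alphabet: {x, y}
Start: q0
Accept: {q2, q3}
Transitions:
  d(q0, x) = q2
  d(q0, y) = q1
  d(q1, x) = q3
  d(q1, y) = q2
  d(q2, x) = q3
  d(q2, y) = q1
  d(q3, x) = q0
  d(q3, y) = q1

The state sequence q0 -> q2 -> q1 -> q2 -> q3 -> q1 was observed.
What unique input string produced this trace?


Trace back each transition to find the symbol:
  q0 --[x]--> q2
  q2 --[y]--> q1
  q1 --[y]--> q2
  q2 --[x]--> q3
  q3 --[y]--> q1

"xyyxy"


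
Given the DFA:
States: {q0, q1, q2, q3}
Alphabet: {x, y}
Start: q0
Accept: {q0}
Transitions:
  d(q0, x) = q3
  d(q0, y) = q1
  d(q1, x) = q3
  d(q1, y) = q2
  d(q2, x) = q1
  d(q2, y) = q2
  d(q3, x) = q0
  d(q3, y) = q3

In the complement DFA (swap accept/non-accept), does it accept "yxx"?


Trace: q0 -> q1 -> q3 -> q0
Final: q0
Original accept: {q0}
Complement: q0 is in original accept

No, complement rejects (original accepts)
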